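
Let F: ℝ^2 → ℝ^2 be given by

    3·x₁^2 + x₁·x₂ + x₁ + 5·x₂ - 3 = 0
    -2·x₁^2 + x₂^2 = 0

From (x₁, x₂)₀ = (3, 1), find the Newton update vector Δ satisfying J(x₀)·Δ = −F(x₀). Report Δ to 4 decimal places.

At (3, 1): F = (35.0000, -17.0000).
Jacobian J = [[6·x₁ + x₂ + 1, x₁ + 5], [-4·x₁, 2·x₂]].
At the point, J = [[20.0000, 8.0000], [-12.0000, 2.0000]] (det J = 136.0000).
Solving J·Δ = −F gives Δ = (-1.5147, -0.5882).

(-1.5147, -0.5882)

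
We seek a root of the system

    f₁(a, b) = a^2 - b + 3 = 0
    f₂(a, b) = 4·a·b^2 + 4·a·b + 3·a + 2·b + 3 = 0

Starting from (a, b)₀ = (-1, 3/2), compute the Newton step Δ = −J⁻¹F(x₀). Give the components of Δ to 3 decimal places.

At (-1, 3/2): F = (2.500, -12.000).
Jacobian J = [[2·a, -1], [4·b^2 + 4·b + 3, 8·a·b + 4·a + 2]].
At the point, J = [[-2.000, -1.000], [18.000, -14.000]] (det J = 46.000).
Solving J·Δ = −F gives Δ = (1.022, 0.457).

(1.022, 0.457)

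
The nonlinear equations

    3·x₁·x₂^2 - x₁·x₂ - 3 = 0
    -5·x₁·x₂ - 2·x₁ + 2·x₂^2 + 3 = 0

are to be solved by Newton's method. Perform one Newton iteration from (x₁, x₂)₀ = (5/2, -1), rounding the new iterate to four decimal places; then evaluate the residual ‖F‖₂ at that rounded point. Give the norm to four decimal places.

77.2384

At (5/2, -1): F = (7.0000, 12.5000).
Jacobian J = [[3·x₂^2 - x₂, 6·x₁·x₂ - x₁], [-5·x₂ - 2, -5·x₁ + 4·x₂]].
At the point, J = [[4.0000, -17.5000], [3.0000, -16.5000]] (det J = -13.5000).
Solving J·Δ = −F gives Δ = (7.6481, 2.1481).
Then the next iterate is (x₁, x₂)₁ = (10.1481, 1.1481).
Re-evaluating at (10.1481, 1.1481): F = (25.478621, -72.915101), so ‖F‖₂ = 77.2384.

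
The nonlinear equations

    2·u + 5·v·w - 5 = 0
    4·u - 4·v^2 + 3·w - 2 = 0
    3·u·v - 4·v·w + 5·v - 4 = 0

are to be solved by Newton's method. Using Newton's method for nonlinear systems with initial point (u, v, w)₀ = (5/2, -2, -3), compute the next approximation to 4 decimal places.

At (5/2, -2, -3): F = (30.0000, -17.0000, -53.0000).
Jacobian J = [[2, 5·w, 5·v], [4, -8·v, 3], [3·v, 3·u - 4·w + 5, -4·v]].
At the point, J = [[2.0000, -15.0000, -10.0000], [4.0000, 16.0000, 3.0000], [-6.0000, 24.5000, 8.0000]] (det J = -1081.0000).
Solving J·Δ = −F gives Δ = (-2.1600, 1.5597, 0.2285).
Then the next iterate is (u, v, w)₁ = (0.3400, -0.4403, -2.7715).

(0.3400, -0.4403, -2.7715)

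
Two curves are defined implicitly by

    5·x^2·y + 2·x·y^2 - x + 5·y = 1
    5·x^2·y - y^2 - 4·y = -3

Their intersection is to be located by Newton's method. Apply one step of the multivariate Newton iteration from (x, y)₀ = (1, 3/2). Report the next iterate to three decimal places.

(0.744, 0.703)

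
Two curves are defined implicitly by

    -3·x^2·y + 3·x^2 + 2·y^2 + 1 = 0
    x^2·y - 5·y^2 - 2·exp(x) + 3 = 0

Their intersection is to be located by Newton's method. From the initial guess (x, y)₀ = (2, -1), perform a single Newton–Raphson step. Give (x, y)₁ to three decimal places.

At (2, -1): F = (27.000, -20.77811).
Jacobian J = [[-6·x·y + 6·x, -3·x^2 + 4·y], [2·x·y - 2·exp(x), x^2 - 10·y]].
At the point, J = [[24.000, -16.000], [-18.77811, 14.000]] (det J = 35.55020).
Solving J·Δ = −F gives Δ = (-1.281, -0.234).
Then the next iterate is (x, y)₁ = (0.719, -1.234).

(0.719, -1.234)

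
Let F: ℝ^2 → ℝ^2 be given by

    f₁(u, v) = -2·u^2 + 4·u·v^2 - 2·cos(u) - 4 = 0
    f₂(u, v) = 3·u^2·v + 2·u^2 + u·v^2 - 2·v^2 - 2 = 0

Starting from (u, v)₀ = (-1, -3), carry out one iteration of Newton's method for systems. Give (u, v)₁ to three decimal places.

At (-1, -3): F = (-43.08060, -36.000).
Jacobian J = [[-4·u + 4·v^2 + 2·sin(u), 8·u·v], [6·u·v + 4·u + v^2, 3·u^2 + 2·u·v - 4·v]].
At the point, J = [[38.31706, 24.000], [23.000, 21.000]] (det J = 252.65822).
Solving J·Δ = −F gives Δ = (0.161, 1.538).
Then the next iterate is (u, v)₁ = (-0.839, -1.462).

(-0.839, -1.462)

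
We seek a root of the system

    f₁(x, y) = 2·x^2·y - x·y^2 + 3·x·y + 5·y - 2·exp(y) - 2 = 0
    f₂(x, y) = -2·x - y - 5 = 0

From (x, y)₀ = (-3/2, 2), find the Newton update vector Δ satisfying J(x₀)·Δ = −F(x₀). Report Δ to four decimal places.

(5.8657, -15.7313)

At (-3/2, 2): F = (-0.778112, -4.0000).
Jacobian J = [[4·x·y - y^2 + 3·y, 2·x^2 - 2·x·y + 3·x - 2·exp(y) + 5], [-2, -1]].
At the point, J = [[-10.0000, -3.778112], [-2.0000, -1.0000]] (det J = 2.443776).
Solving J·Δ = −F gives Δ = (5.8657, -15.7313).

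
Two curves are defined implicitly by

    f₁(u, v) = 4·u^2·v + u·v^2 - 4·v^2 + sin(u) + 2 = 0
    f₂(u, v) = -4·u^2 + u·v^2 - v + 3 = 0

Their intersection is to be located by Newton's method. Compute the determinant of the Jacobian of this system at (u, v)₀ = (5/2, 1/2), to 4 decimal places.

J = [[8·u·v + v^2 + cos(u), 4·u^2 + 2·u·v - 8·v], [-8·u + v^2, 2·u·v - 1]].
At the point, J = [[9.448856, 23.5000], [-19.7500, 1.5000]].
det J = 478.2983.

478.2983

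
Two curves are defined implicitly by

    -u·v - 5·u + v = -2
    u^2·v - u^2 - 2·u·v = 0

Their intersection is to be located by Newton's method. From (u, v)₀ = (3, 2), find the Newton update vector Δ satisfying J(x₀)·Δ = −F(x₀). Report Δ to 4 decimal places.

At (3, 2): F = (-17.0000, -3.0000).
Jacobian J = [[-v - 5, -u + 1], [2·u·v - 2·u - 2·v, u^2 - 2·u]].
At the point, J = [[-7.0000, -2.0000], [2.0000, 3.0000]] (det J = -17.0000).
Solving J·Δ = −F gives Δ = (-3.3529, 3.2353).

(-3.3529, 3.2353)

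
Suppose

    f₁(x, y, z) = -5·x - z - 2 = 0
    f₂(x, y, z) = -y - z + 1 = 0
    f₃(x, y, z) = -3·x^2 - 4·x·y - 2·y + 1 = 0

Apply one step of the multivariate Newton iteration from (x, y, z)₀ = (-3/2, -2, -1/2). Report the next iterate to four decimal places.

At (-3/2, -2, -1/2): F = (6.0000, 3.5000, -13.7500).
Jacobian J = [[-5, 0, -1], [0, -1, -1], [-6·x - 4·y, -4·x - 2, 0]].
At the point, J = [[-5.0000, 0.0000, -1.0000], [0.0000, -1.0000, -1.0000], [17.0000, 4.0000, 0.0000]] (det J = -37.0000).
Solving J·Δ = −F gives Δ = (0.6419, 0.7095, 2.7905).
Then the next iterate is (x, y, z)₁ = (-0.8581, -1.2905, 2.2905).

(-0.8581, -1.2905, 2.2905)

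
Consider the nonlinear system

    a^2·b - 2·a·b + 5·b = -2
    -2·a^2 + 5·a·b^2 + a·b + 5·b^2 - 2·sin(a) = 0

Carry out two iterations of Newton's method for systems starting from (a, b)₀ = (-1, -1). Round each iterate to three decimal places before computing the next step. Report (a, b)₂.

(-0.978, -0.253)

At (-1, -1): F = (-6.000, 0.68294).
Jacobian J = [[2·a·b - 2·b, a^2 - 2·a + 5], [-4·a + 5·b^2 + b - 2·cos(a), 10·a·b + a + 10·b]].
At the point, J = [[4.000, 8.000], [6.91940, -1.000]] (det J = -59.35516).
Solving J·Δ = −F gives Δ = (0.009, 0.745).
Then the next iterate is (a, b)₁ = (-0.991, -0.255).
Round to (-0.991, -0.255) and repeat: F = (-0.03084, -0.03538), J = [[1.01541, 7.96408], [2.93842, -1.01395]].
Δ = (0.013, 0.002), so (a, b)₂ = (-0.978, -0.253).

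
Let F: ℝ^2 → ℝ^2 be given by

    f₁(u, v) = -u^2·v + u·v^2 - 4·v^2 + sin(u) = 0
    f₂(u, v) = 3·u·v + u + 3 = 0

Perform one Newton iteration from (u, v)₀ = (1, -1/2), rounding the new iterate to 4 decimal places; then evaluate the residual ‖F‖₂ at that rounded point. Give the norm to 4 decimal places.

At (1, -1/2): F = (0.591471, 2.5000).
Jacobian J = [[-2·u·v + v^2 + cos(u), -u^2 + 2·u·v - 8·v], [3·v + 1, 3·u]].
At the point, J = [[1.790302, 2.0000], [-0.5000, 3.0000]] (det J = 6.370907).
Solving J·Δ = −F gives Δ = (0.5063, -0.7490).
Then the next iterate is (u, v)₁ = (1.5063, -1.2490).
Re-evaluating at (1.5063, -1.2490): F = (-0.058348, -1.137806), so ‖F‖₂ = 1.1393.

1.1393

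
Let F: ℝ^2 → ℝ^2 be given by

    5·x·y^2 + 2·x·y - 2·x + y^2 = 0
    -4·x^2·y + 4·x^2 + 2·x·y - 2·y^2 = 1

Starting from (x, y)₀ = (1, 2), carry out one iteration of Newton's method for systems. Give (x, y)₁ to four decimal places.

(0.7759, 1.1897)

At (1, 2): F = (26.0000, -9.0000).
Jacobian J = [[5·y^2 + 2·y - 2, 10·x·y + 2·x + 2·y], [-8·x·y + 8·x + 2·y, -4·x^2 + 2·x - 4·y]].
At the point, J = [[22.0000, 26.0000], [-4.0000, -10.0000]] (det J = -116.0000).
Solving J·Δ = −F gives Δ = (-0.2241, -0.8103).
Then the next iterate is (x, y)₁ = (0.7759, 1.1897).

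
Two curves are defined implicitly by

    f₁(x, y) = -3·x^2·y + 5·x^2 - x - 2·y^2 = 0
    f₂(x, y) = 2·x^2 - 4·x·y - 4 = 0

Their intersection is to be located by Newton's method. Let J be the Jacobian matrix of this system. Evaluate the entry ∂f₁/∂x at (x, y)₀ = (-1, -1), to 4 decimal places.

∂f₁/∂x = -6·x·y + 10·x - 1.
At (-1, -1) this is -17.0000.

-17.0000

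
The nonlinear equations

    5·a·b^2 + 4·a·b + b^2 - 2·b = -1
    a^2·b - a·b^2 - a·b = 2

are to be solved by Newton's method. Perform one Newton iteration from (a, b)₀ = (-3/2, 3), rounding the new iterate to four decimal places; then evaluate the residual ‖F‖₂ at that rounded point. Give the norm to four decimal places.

At (-3/2, 3): F = (-81.5000, 22.7500).
Jacobian J = [[5·b^2 + 4·b, 10·a·b + 4·a + 2·b - 2], [2·a·b - b^2 - b, a^2 - 2·a·b - a]].
At the point, J = [[57.0000, -47.0000], [-21.0000, 12.7500]] (det J = -260.2500).
Solving J·Δ = −F gives Δ = (0.1158, -1.5937).
Then the next iterate is (a, b)₁ = (-1.3842, 1.4063).
Re-evaluating at (-1.3842, 1.4063): F = (-21.308843, 5.378589), so ‖F‖₂ = 21.9772.

21.9772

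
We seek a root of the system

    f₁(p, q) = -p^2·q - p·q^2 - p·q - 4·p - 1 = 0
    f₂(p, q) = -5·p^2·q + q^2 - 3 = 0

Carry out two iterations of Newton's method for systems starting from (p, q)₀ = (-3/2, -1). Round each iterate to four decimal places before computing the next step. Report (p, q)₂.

At (-3/2, -1): F = (7.2500, 9.2500).
Jacobian J = [[-2·p·q - q^2 - q - 4, -p^2 - 2·p·q - p], [-10·p·q, -5·p^2 + 2·q]].
At the point, J = [[-7.0000, -3.7500], [-15.0000, -13.2500]] (det J = 36.5000).
Solving J·Δ = −F gives Δ = (1.6815, -1.2055).
Then the next iterate is (p, q)₁ = (0.1815, -2.2055).
Round to (0.1815, -2.2055) and repeat: F = (-2.135905, 2.227501), J = [[-5.858134, 0.586154], [4.002982, -4.575711]].
Δ = (-0.3462, 0.1839), so (p, q)₂ = (-0.1647, -2.0216).

(-0.1647, -2.0216)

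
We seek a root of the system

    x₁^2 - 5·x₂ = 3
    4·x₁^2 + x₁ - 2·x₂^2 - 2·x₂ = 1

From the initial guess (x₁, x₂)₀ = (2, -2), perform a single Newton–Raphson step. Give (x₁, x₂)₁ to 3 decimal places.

At (2, -2): F = (11.000, 13.000).
Jacobian J = [[2·x₁, -5], [8·x₁ + 1, -4·x₂ - 2]].
At the point, J = [[4.000, -5.000], [17.000, 6.000]] (det J = 109.000).
Solving J·Δ = −F gives Δ = (-1.202, 1.239).
Then the next iterate is (x₁, x₂)₁ = (0.798, -0.761).

(0.798, -0.761)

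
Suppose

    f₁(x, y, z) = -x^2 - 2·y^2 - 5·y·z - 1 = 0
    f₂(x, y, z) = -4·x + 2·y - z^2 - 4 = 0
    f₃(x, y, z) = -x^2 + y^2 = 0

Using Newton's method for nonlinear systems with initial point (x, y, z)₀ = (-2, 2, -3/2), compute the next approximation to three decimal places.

At (-2, 2, -3/2): F = (2.000, 5.750, 0.000).
Jacobian J = [[-2·x, -4·y - 5·z, -5·y], [-4, 2, -2·z], [-2·x, 2·y, 0]].
At the point, J = [[4.000, -0.500, -10.000], [-4.000, 2.000, 3.000], [4.000, 4.000, 0.000]] (det J = 186.000).
Solving J·Δ = −F gives Δ = (1.366, -1.366, 0.815).
Then the next iterate is (x, y, z)₁ = (-0.634, 0.634, -0.685).

(-0.634, 0.634, -0.685)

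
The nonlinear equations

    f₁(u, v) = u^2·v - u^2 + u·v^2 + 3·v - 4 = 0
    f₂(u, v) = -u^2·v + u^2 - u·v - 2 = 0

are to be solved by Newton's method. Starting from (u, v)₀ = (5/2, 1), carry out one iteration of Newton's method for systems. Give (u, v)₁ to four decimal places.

At (5/2, 1): F = (1.5000, -4.5000).
Jacobian J = [[2·u·v - 2·u + v^2, u^2 + 2·u·v + 3], [-2·u·v + 2·u - v, -u^2 - u]].
At the point, J = [[1.0000, 14.2500], [-1.0000, -8.7500]] (det J = 5.5000).
Solving J·Δ = −F gives Δ = (-9.2727, 0.5455).
Then the next iterate is (u, v)₁ = (-6.7727, 1.5455).

(-6.7727, 1.5455)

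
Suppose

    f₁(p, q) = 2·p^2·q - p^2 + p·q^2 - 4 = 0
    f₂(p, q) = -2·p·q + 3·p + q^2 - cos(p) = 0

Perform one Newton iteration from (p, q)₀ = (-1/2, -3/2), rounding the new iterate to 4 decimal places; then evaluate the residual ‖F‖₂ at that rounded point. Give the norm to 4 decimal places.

At (-1/2, -3/2): F = (-6.1250, -1.627583).
Jacobian J = [[4·p·q - 2·p + q^2, 2·p^2 + 2·p·q], [-2·q + sin(p) + 3, -2·p + 2·q]].
At the point, J = [[6.2500, 2.0000], [5.520574, -2.0000]] (det J = -23.541149).
Solving J·Δ = −F gives Δ = (0.6586, 1.0042).
Then the next iterate is (p, q)₁ = (0.1586, -0.4958).
Re-evaluating at (0.1586, -0.4958): F = (-4.011110, -0.108564), so ‖F‖₂ = 4.0126.

4.0126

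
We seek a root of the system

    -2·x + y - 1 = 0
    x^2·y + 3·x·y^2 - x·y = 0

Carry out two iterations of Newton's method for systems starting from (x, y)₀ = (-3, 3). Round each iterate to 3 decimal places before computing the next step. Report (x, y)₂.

(0.415, 1.830)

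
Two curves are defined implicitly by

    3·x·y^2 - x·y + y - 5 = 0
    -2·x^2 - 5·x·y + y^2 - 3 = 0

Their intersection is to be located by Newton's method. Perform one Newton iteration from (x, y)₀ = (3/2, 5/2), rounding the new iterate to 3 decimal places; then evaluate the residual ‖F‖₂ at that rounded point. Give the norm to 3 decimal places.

At (3/2, 5/2): F = (21.875, -20.000).
Jacobian J = [[3·y^2 - y, 6·x·y - x + 1], [-4·x - 5·y, -5·x + 2·y]].
At the point, J = [[16.250, 22.000], [-18.500, -2.500]] (det J = 366.375).
Solving J·Δ = −F gives Δ = (-1.052, -0.218).
Then the next iterate is (x, y)₁ = (0.448, 2.282).
Re-evaluating at (0.448, 2.282): F = (3.25858, -3.30556), so ‖F‖₂ = 4.642.

4.642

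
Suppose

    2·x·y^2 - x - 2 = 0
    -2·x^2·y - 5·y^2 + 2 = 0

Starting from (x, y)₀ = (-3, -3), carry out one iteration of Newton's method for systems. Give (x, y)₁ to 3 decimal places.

At (-3, -3): F = (-53.000, 11.000).
Jacobian J = [[2·y^2 - 1, 4·x·y], [-4·x·y, -2·x^2 - 10·y]].
At the point, J = [[17.000, 36.000], [-36.000, 12.000]] (det J = 1500.000).
Solving J·Δ = −F gives Δ = (0.688, 1.147).
Then the next iterate is (x, y)₁ = (-2.312, -1.853).

(-2.312, -1.853)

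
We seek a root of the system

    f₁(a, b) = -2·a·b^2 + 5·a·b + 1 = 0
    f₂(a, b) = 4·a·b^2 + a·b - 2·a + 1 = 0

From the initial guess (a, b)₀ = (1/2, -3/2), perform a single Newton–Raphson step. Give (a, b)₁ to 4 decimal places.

(0.3077, -1.0105)

At (1/2, -3/2): F = (-5.0000, 3.7500).
Jacobian J = [[-2·b^2 + 5·b, -4·a·b + 5·a], [4·b^2 + b - 2, 8·a·b + a]].
At the point, J = [[-12.0000, 5.5000], [5.5000, -5.5000]] (det J = 35.7500).
Solving J·Δ = −F gives Δ = (-0.1923, 0.4895).
Then the next iterate is (a, b)₁ = (0.3077, -1.0105).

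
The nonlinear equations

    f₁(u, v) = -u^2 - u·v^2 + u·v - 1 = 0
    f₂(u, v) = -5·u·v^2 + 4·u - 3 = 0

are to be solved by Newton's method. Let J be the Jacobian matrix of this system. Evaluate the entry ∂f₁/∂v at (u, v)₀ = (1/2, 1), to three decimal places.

-0.500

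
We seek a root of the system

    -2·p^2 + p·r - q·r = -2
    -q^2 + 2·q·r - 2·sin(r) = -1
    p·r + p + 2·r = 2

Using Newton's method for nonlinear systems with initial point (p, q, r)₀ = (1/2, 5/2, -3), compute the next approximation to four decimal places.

At (1/2, 5/2, -3): F = (7.5000, -19.967760, -9.0000).
Jacobian J = [[-4·p + r, -r, p - q], [0, -2·q + 2·r, 2·q - 2·cos(r)], [r + 1, 0, p + 2]].
At the point, J = [[-5.0000, 3.0000, -2.0000], [0.0000, -11.0000, 6.979985], [-2.0000, 0.0000, 2.5000]] (det J = 139.620090).
Solving J·Δ = −F gives Δ = (0.3363, 0.6398, 3.8690).
Then the next iterate is (p, q, r)₁ = (0.8363, 3.1398, 0.8690).

(0.8363, 3.1398, 0.8690)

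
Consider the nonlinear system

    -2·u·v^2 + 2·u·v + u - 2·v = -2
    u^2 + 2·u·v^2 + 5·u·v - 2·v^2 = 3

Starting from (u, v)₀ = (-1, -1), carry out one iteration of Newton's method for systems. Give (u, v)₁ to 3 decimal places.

At (-1, -1): F = (7.000, -1.000).
Jacobian J = [[-2·v^2 + 2·v + 1, -4·u·v + 2·u - 2], [2·u + 2·v^2 + 5·v, 4·u·v + 5·u - 4·v]].
At the point, J = [[-3.000, -8.000], [-5.000, 3.000]] (det J = -49.000).
Solving J·Δ = −F gives Δ = (0.265, 0.776).
Then the next iterate is (u, v)₁ = (-0.735, -0.224).

(-0.735, -0.224)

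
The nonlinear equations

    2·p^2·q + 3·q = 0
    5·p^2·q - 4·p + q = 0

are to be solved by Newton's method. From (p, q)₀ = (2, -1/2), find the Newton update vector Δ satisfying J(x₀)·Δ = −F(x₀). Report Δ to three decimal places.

At (2, -1/2): F = (-5.500, -18.500).
Jacobian J = [[4·p·q, 2·p^2 + 3], [10·p·q - 4, 5·p^2 + 1]].
At the point, J = [[-4.000, 11.000], [-14.000, 21.000]] (det J = 70.000).
Solving J·Δ = −F gives Δ = (-1.257, 0.043).

(-1.257, 0.043)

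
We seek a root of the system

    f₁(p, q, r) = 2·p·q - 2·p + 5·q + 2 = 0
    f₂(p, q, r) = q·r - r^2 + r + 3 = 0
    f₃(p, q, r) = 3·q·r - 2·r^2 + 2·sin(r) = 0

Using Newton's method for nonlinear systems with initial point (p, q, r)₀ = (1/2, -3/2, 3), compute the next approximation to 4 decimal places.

(24.1214, 19.5178, 11.5467)

At (1/2, -3/2, 3): F = (-8.0000, -7.5000, -31.217760).
Jacobian J = [[2·q - 2, 2·p + 5, 0], [0, r, q - 2·r + 1], [0, 3·r, 3·q - 4·r + 2·cos(r)]].
At the point, J = [[-5.0000, 6.0000, 0.0000], [0.0000, 3.0000, -6.5000], [0.0000, 9.0000, -18.479985]] (det J = -15.300225).
Solving J·Δ = −F gives Δ = (23.6214, 21.0178, 8.5467).
Then the next iterate is (p, q, r)₁ = (24.1214, 19.5178, 11.5467).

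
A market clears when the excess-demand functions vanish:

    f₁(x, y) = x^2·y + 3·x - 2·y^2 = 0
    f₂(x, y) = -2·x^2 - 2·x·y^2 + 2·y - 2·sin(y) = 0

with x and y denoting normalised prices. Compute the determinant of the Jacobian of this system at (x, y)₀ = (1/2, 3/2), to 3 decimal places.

-42.512

J = [[2·x·y + 3, x^2 - 4·y], [-4·x - 2·y^2, -4·x·y - 2·cos(y) + 2]].
At the point, J = [[4.500, -5.750], [-6.500, -1.14147]].
det J = -42.512.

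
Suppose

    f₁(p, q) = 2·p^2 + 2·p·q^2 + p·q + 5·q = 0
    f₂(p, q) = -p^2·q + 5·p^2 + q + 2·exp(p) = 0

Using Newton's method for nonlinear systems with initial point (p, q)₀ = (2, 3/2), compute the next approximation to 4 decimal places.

(0.8828, 0.8758)

At (2, 3/2): F = (27.5000, 30.278112).
Jacobian J = [[4·p + 2·q^2 + q, 4·p·q + p + 5], [-2·p·q + 10·p + 2·exp(p), -p^2 + 1]].
At the point, J = [[14.0000, 19.0000], [28.778112, -3.0000]] (det J = -588.784132).
Solving J·Δ = −F gives Δ = (-1.1172, -0.6242).
Then the next iterate is (p, q)₁ = (0.8828, 0.8758).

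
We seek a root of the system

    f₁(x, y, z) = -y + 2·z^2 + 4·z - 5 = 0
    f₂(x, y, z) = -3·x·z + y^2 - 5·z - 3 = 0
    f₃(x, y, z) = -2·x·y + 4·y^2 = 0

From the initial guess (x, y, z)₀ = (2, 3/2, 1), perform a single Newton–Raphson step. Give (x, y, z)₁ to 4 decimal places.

(-3.4575, -0.9216, 0.7598)

At (2, 3/2, 1): F = (-0.5000, -11.7500, 3.0000).
Jacobian J = [[0, -1, 4·z + 4], [-3·z, 2·y, -3·x - 5], [-2·y, -2·x + 8·y, 0]].
At the point, J = [[0.0000, -1.0000, 8.0000], [-3.0000, 3.0000, -11.0000], [-3.0000, 8.0000, 0.0000]] (det J = -153.0000).
Solving J·Δ = −F gives Δ = (-5.4575, -2.4216, -0.2402).
Then the next iterate is (x, y, z)₁ = (-3.4575, -0.9216, 0.7598).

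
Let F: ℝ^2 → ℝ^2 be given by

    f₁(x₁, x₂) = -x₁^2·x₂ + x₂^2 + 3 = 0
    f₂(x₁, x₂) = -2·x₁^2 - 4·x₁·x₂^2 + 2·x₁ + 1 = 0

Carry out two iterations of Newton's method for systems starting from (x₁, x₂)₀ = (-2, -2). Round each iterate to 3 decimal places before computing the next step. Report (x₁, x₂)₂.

At (-2, -2): F = (15.000, 21.000).
Jacobian J = [[-2·x₁·x₂, -x₁^2 + 2·x₂], [-4·x₁ - 4·x₂^2 + 2, -8·x₁·x₂]].
At the point, J = [[-8.000, -8.000], [-6.000, -32.000]] (det J = 208.000).
Solving J·Δ = −F gives Δ = (1.500, 0.375).
Then the next iterate is (x₁, x₂)₁ = (-0.500, -1.625).
Round to (-0.500, -1.625) and repeat: F = (6.04688, 4.78125), J = [[-1.625, -3.500], [-6.56250, -6.500]].
Δ = (-1.819, 2.572), so (x₁, x₂)₂ = (-2.319, 0.947).

(-2.319, 0.947)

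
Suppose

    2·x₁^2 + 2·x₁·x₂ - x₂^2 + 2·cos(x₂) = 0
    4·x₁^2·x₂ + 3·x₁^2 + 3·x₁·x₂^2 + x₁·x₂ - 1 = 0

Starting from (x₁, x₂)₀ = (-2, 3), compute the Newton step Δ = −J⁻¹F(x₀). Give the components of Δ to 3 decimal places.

(1.207, -1.692)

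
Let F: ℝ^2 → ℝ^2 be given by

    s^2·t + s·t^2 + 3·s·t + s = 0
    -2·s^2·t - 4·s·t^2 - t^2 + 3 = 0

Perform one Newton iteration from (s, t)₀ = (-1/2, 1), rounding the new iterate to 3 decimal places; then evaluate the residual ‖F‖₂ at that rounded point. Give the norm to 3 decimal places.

515.781

At (-1/2, 1): F = (-2.250, 3.500).
Jacobian J = [[2·s·t + t^2 + 3·t + 1, s^2 + 2·s·t + 3·s], [-4·s·t - 4·t^2, -2·s^2 - 8·s·t - 2·t]].
At the point, J = [[4.000, -2.250], [-2.000, 1.500]] (det J = 1.500).
Solving J·Δ = −F gives Δ = (-3.000, -6.333).
Then the next iterate is (s, t)₁ = (-3.500, -5.333).
Re-evaluating at (-3.500, -5.333): F = (-112.37586, 503.39006), so ‖F‖₂ = 515.781.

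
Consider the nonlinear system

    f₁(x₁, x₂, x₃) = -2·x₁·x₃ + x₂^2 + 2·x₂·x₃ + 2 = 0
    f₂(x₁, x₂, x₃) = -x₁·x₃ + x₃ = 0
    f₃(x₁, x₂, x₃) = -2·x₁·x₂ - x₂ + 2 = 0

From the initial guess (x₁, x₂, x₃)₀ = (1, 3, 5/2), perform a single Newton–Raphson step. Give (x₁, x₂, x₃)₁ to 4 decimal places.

(1.0000, 0.6667, 3.6667)

At (1, 3, 5/2): F = (21.0000, 0.0000, -7.0000).
Jacobian J = [[-2·x₃, 2·x₂ + 2·x₃, -2·x₁ + 2·x₂], [-x₃, 0, -x₁ + 1], [-2·x₂, -2·x₁ - 1, 0]].
At the point, J = [[-5.0000, 11.0000, 4.0000], [-2.5000, 0.0000, 0.0000], [-6.0000, -3.0000, 0.0000]] (det J = 30.0000).
Solving J·Δ = −F gives Δ = (0.0000, -2.3333, 1.1667).
Then the next iterate is (x₁, x₂, x₃)₁ = (1.0000, 0.6667, 3.6667).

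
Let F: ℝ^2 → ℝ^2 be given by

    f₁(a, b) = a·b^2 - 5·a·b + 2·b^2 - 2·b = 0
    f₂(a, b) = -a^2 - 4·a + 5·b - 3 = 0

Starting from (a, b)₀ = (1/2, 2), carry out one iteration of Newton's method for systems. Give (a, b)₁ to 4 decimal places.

At (1/2, 2): F = (1.0000, 4.7500).
Jacobian J = [[b^2 - 5·b, 2·a·b - 5·a + 4·b - 2], [-2·a - 4, 5]].
At the point, J = [[-6.0000, 5.5000], [-5.0000, 5.0000]] (det J = -2.5000).
Solving J·Δ = −F gives Δ = (-8.4500, -9.4000).
Then the next iterate is (a, b)₁ = (-7.9500, -7.4000).

(-7.9500, -7.4000)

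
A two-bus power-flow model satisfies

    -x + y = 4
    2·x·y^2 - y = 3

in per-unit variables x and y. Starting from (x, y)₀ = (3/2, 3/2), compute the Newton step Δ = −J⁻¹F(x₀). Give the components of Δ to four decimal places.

At (3/2, 3/2): F = (-4.0000, 2.2500).
Jacobian J = [[-1, 1], [2·y^2, 4·x·y - 1]].
At the point, J = [[-1.0000, 1.0000], [4.5000, 8.0000]] (det J = -12.5000).
Solving J·Δ = −F gives Δ = (-2.7400, 1.2600).

(-2.7400, 1.2600)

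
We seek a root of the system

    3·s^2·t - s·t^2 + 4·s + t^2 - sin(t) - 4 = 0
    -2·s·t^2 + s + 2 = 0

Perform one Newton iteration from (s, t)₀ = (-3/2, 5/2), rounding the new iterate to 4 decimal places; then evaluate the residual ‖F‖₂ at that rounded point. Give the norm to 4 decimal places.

3.2120

At (-3/2, 5/2): F = (21.901528, 19.2500).
Jacobian J = [[6·s·t - t^2 + 4, 3·s^2 - 2·s·t + 2·t - cos(t)], [-2·t^2 + 1, -4·s·t]].
At the point, J = [[-24.7500, 20.051144], [-11.5000, 15.0000]] (det J = -140.661848).
Solving J·Δ = −F gives Δ = (-0.4085, -1.5965).
Then the next iterate is (s, t)₁ = (-1.9085, 0.9035).
Re-evaluating at (-1.9085, 0.9035): F = (-0.172604, 3.207364), so ‖F‖₂ = 3.2120.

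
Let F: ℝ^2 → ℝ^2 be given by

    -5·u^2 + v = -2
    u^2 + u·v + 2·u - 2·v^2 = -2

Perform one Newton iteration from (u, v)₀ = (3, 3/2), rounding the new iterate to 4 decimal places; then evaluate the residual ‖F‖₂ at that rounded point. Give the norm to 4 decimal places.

9.8871

At (3, 3/2): F = (-41.5000, 17.0000).
Jacobian J = [[-10·u, 1], [2·u + v + 2, u - 4·v]].
At the point, J = [[-30.0000, 1.0000], [9.5000, -3.0000]] (det J = 80.5000).
Solving J·Δ = −F gives Δ = (-1.3354, 1.4379).
Then the next iterate is (u, v)₁ = (1.6646, 2.9379).
Re-evaluating at (1.6646, 2.9379): F = (-8.916566, -4.271991), so ‖F‖₂ = 9.8871.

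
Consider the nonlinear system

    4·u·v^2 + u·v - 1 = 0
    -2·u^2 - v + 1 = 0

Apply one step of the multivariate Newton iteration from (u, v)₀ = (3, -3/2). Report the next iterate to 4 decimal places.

(1.6791, -1.1487)

At (3, -3/2): F = (21.5000, -15.5000).
Jacobian J = [[4·v^2 + v, 8·u·v + u], [-4·u, -1]].
At the point, J = [[7.5000, -33.0000], [-12.0000, -1.0000]] (det J = -403.5000).
Solving J·Δ = −F gives Δ = (-1.3209, 0.3513).
Then the next iterate is (u, v)₁ = (1.6791, -1.1487).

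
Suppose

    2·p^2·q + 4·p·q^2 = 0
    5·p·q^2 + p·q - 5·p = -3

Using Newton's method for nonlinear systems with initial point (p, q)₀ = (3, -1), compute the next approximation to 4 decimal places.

(2.2286, -0.9714)

At (3, -1): F = (-6.0000, 0.0000).
Jacobian J = [[4·p·q + 4·q^2, 2·p^2 + 8·p·q], [5·q^2 + q - 5, 10·p·q + p]].
At the point, J = [[-8.0000, -6.0000], [-1.0000, -27.0000]] (det J = 210.0000).
Solving J·Δ = −F gives Δ = (-0.7714, 0.0286).
Then the next iterate is (p, q)₁ = (2.2286, -0.9714).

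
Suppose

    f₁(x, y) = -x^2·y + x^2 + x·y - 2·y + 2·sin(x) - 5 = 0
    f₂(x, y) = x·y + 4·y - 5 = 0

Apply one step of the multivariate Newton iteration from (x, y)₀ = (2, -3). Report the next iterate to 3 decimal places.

(2.247, 0.957)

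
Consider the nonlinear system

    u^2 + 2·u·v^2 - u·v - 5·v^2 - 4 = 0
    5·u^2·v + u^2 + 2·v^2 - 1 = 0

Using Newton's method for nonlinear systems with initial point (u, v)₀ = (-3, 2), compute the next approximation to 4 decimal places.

At (-3, 2): F = (-33.0000, 106.0000).
Jacobian J = [[2·u + 2·v^2 - v, 4·u·v - u - 10·v], [10·u·v + 2·u, 5·u^2 + 4·v]].
At the point, J = [[0.0000, -41.0000], [-66.0000, 53.0000]] (det J = -2706.0000).
Solving J·Δ = −F gives Δ = (0.9597, -0.8049).
Then the next iterate is (u, v)₁ = (-2.0403, 1.1951).

(-2.0403, 1.1951)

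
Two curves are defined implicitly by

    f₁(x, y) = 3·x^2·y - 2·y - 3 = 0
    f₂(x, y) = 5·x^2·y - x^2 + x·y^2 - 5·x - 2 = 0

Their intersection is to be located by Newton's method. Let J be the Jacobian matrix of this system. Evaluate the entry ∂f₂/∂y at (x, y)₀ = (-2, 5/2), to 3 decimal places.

∂f₂/∂y = 5·x^2 + 2·x·y.
At (-2, 5/2) this is 10.000.

10.000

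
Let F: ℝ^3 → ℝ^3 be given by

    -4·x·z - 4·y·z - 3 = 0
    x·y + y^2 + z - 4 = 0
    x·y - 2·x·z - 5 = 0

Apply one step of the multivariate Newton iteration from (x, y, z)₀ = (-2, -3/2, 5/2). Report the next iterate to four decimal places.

At (-2, -3/2, 5/2): F = (32.0000, 3.7500, 8.0000).
Jacobian J = [[-4·z, -4·z, -4·x - 4·y], [y, x + 2·y, 1], [y - 2·z, x, -2·x]].
At the point, J = [[-10.0000, -10.0000, 14.0000], [-1.5000, -5.0000, 1.0000], [-6.5000, -2.0000, 4.0000]] (det J = -228.0000).
Solving J·Δ = −F gives Δ = (-0.2237, 0.3827, -2.1721).
Then the next iterate is (x, y, z)₁ = (-2.2237, -1.1173, 0.3279).

(-2.2237, -1.1173, 0.3279)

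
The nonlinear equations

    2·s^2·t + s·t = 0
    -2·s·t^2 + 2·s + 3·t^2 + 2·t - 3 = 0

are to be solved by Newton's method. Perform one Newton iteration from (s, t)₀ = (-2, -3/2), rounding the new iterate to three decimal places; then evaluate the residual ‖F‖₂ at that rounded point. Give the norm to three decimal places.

2.733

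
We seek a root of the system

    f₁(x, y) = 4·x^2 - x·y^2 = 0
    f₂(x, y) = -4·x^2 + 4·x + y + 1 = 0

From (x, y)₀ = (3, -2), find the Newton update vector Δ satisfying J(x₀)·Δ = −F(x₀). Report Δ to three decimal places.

At (3, -2): F = (24.000, -25.000).
Jacobian J = [[8·x - y^2, -2·x·y], [-8·x + 4, 1]].
At the point, J = [[20.000, 12.000], [-20.000, 1.000]] (det J = 260.000).
Solving J·Δ = −F gives Δ = (-1.246, 0.077).

(-1.246, 0.077)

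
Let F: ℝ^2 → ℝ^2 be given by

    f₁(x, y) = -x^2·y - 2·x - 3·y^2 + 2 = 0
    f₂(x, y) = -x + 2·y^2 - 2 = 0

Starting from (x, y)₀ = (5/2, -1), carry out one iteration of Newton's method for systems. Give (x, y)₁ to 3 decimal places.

At (5/2, -1): F = (0.250, -2.500).
Jacobian J = [[-2·x·y - 2, -x^2 - 6·y], [-1, 4·y]].
At the point, J = [[3.000, -0.250], [-1.000, -4.000]] (det J = -12.250).
Solving J·Δ = −F gives Δ = (-0.133, -0.592).
Then the next iterate is (x, y)₁ = (2.367, -1.592).

(2.367, -1.592)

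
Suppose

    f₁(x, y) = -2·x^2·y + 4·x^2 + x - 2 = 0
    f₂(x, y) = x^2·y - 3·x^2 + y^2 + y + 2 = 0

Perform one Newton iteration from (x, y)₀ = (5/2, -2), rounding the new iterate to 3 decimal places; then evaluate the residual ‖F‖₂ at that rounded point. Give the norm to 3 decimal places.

At (5/2, -2): F = (50.500, -27.250).
Jacobian J = [[-4·x·y + 8·x + 1, -2·x^2], [2·x·y - 6·x, x^2 + 2·y + 1]].
At the point, J = [[41.000, -12.500], [-25.000, 3.250]] (det J = -179.250).
Solving J·Δ = −F gives Δ = (-0.985, 0.810).
Then the next iterate is (x, y)₁ = (1.515, -1.190).
Re-evaluating at (1.515, -1.190): F = (14.15854, -7.39089), so ‖F‖₂ = 15.972.

15.972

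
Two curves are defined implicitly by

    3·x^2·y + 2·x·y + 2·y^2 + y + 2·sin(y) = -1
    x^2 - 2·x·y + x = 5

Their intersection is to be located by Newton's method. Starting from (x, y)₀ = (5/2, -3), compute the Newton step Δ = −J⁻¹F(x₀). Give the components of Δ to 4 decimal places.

At (5/2, -3): F = (-55.532240, 18.7500).
Jacobian J = [[6·x·y + 2·y, 3·x^2 + 2·x + 4·y + 2·cos(y) + 1], [2·x - 2·y + 1, -2·x]].
At the point, J = [[-51.0000, 10.770015], [12.0000, -5.0000]] (det J = 125.759820).
Solving J·Δ = −F gives Δ = (-0.6021, 2.3049).

(-0.6021, 2.3049)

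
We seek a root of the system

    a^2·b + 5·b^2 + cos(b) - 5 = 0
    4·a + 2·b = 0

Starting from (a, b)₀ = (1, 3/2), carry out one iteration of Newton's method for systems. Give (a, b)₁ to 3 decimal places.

(-0.655, 1.310)

At (1, 3/2): F = (7.82074, 7.000).
Jacobian J = [[2·a·b, a^2 + 10·b - sin(b)], [4, 2]].
At the point, J = [[3.000, 15.00251], [4.000, 2.000]] (det J = -54.01002).
Solving J·Δ = −F gives Δ = (-1.655, -0.190).
Then the next iterate is (a, b)₁ = (-0.655, 1.310).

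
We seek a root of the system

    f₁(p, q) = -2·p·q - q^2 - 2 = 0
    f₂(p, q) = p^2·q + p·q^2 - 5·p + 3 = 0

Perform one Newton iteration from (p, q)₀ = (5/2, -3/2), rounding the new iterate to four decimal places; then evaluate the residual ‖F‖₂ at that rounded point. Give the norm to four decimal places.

At (5/2, -3/2): F = (3.2500, -13.2500).
Jacobian J = [[-2·q, -2·p - 2·q], [2·p·q + q^2 - 5, p^2 + 2·p·q]].
At the point, J = [[3.0000, -2.0000], [-10.2500, -1.2500]] (det J = -24.2500).
Solving J·Δ = −F gives Δ = (-1.2603, -0.2655).
Then the next iterate is (p, q)₁ = (1.2397, -1.7655).
Re-evaluating at (1.2397, -1.7655): F = (-0.739610, -2.047687), so ‖F‖₂ = 2.1772.

2.1772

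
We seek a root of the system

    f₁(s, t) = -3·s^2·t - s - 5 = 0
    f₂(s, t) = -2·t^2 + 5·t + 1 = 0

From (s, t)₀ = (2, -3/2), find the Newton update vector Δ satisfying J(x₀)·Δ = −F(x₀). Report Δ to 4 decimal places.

At (2, -3/2): F = (11.0000, -11.0000).
Jacobian J = [[-6·s·t - 1, -3·s^2], [0, -4·t + 5]].
At the point, J = [[17.0000, -12.0000], [0.0000, 11.0000]] (det J = 187.0000).
Solving J·Δ = −F gives Δ = (0.0588, 1.0000).

(0.0588, 1.0000)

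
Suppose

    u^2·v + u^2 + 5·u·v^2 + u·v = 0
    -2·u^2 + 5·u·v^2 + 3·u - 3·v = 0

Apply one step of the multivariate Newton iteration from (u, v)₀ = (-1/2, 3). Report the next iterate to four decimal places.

At (-1/2, 3): F = (-23.0000, -33.5000).
Jacobian J = [[2·u·v + 2·u + 5·v^2 + v, u^2 + 10·u·v + u], [-4·u + 5·v^2 + 3, 10·u·v - 3]].
At the point, J = [[44.0000, -15.2500], [50.0000, -18.0000]] (det J = -29.5000).
Solving J·Δ = −F gives Δ = (-3.2839, -10.9831).
Then the next iterate is (u, v)₁ = (-3.7839, -7.9831).

(-3.7839, -7.9831)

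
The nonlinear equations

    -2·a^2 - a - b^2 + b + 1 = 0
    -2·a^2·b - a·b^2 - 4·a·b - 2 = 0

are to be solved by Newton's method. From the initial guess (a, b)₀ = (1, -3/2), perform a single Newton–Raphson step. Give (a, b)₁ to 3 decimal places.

At (1, -3/2): F = (-5.750, 4.750).
Jacobian J = [[-4·a - 1, -2·b + 1], [-4·a·b - b^2 - 4·b, -2·a^2 - 2·a·b - 4·a]].
At the point, J = [[-5.000, 4.000], [9.750, -3.000]] (det J = -24.000).
Solving J·Δ = −F gives Δ = (-0.073, 1.346).
Then the next iterate is (a, b)₁ = (0.927, -0.154).

(0.927, -0.154)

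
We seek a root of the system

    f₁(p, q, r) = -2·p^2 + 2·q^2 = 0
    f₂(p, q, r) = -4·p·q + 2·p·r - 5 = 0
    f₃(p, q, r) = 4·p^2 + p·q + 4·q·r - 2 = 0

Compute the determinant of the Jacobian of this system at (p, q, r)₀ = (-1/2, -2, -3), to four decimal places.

-233.0000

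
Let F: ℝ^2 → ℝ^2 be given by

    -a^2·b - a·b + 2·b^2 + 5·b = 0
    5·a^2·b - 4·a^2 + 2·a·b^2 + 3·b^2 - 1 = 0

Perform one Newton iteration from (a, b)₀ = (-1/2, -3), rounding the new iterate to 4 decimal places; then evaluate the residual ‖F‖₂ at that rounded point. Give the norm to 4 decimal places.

0.6605

At (-1/2, -3): F = (2.2500, 12.2500).
Jacobian J = [[-2·a·b - b, -a^2 - a + 4·b + 5], [10·a·b - 8·a + 2·b^2, 5·a^2 + 4·a·b + 6·b]].
At the point, J = [[0.0000, -6.7500], [37.0000, -10.7500]] (det J = 249.7500).
Solving J·Δ = −F gives Δ = (-0.2342, 0.3333).
Then the next iterate is (a, b)₁ = (-0.7342, -2.6667).
Re-evaluating at (-0.7342, -2.6667): F = (0.368670, 0.548033), so ‖F‖₂ = 0.6605.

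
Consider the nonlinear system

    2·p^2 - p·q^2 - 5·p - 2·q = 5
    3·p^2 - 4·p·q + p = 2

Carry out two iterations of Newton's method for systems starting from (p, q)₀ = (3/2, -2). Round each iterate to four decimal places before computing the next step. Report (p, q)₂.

At (3/2, -2): F = (-10.0000, 18.2500).
Jacobian J = [[4·p - q^2 - 5, -2·p·q - 2], [6·p - 4·q + 1, -4·p]].
At the point, J = [[-3.0000, 4.0000], [18.0000, -6.0000]] (det J = -54.0000).
Solving J·Δ = −F gives Δ = (-0.2407, 2.3194).
Then the next iterate is (p, q)₁ = (1.2593, 0.3194).
Round to (1.2593, 0.3194) and repeat: F = (-8.892096, 2.407928), J = [[-0.064816, -2.804441], [7.2782, -5.0372]].
Δ = (-2.4855, -3.1133), so (p, q)₂ = (-1.2262, -2.7939).

(-1.2262, -2.7939)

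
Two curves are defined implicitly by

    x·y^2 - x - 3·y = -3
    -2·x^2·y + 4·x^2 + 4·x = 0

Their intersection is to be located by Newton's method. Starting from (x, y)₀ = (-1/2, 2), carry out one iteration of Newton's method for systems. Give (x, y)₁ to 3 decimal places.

At (-1/2, 2): F = (-4.500, -2.000).
Jacobian J = [[y^2 - 1, 2·x·y - 3], [-4·x·y + 8·x + 4, -2·x^2]].
At the point, J = [[3.000, -5.000], [4.000, -0.500]] (det J = 18.500).
Solving J·Δ = −F gives Δ = (0.419, -0.649).
Then the next iterate is (x, y)₁ = (-0.081, 1.351).

(-0.081, 1.351)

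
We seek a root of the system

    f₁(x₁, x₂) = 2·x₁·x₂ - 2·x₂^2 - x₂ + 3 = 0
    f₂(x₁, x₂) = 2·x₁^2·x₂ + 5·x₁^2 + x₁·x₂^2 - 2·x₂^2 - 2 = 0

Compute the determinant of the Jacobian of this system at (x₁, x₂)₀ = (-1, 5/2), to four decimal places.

J = [[2·x₂, 2·x₁ - 4·x₂ - 1], [4·x₁·x₂ + 10·x₁ + x₂^2, 2·x₁^2 + 2·x₁·x₂ - 4·x₂]].
At the point, J = [[5.0000, -13.0000], [-13.7500, -13.0000]].
det J = -243.7500.

-243.7500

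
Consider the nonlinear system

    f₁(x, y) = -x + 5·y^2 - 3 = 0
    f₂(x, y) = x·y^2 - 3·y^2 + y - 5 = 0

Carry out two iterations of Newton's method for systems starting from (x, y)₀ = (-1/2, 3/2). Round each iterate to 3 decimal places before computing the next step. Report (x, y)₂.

(5.708, 1.331)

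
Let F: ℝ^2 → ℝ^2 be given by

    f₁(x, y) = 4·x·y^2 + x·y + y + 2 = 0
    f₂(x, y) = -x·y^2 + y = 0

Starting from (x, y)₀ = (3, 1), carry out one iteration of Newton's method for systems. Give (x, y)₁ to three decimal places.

(14.333, -1.667)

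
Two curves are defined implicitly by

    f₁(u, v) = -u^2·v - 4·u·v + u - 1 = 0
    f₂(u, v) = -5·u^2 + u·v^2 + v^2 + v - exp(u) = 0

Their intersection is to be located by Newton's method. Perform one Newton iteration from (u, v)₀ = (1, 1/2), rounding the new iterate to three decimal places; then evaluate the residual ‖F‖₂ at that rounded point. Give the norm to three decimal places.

2.215

At (1, 1/2): F = (-2.500, -6.71828).
Jacobian J = [[-2·u·v - 4·v + 1, -u^2 - 4·u], [-10·u + v^2 - exp(u), 2·u·v + 2·v + 1]].
At the point, J = [[-2.000, -5.000], [-12.46828, 3.000]] (det J = -68.34141).
Solving J·Δ = −F gives Δ = (-0.601, -0.259).
Then the next iterate is (u, v)₁ = (0.399, 0.241).
Re-evaluating at (0.399, 0.241): F = (-1.02400, -1.96408), so ‖F‖₂ = 2.215.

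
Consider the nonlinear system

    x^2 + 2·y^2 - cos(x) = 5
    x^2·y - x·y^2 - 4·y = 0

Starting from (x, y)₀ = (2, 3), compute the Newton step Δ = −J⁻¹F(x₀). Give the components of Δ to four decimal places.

At (2, 3): F = (17.416147, -18.0000).
Jacobian J = [[2·x + sin(x), 4·y], [2·x·y - y^2, x^2 - 2·x·y - 4]].
At the point, J = [[4.909297, 12.0000], [3.0000, -12.0000]] (det J = -94.911569).
Solving J·Δ = −F gives Δ = (0.0738, -1.4815).

(0.0738, -1.4815)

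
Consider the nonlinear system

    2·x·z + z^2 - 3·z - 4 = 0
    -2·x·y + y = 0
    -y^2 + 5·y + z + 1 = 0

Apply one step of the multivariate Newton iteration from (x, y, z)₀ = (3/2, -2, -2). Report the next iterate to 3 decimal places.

At (3/2, -2, -2): F = (0.000, 4.000, -15.000).
Jacobian J = [[2·z, 0, 2·x + 2·z - 3], [-2·y, -2·x + 1, 0], [0, -2·y + 5, 1]].
At the point, J = [[-4.000, 0.000, -4.000], [4.000, -2.000, 0.000], [0.000, 9.000, 1.000]] (det J = -136.000).
Solving J·Δ = −F gives Δ = (-0.176, 1.647, 0.176).
Then the next iterate is (x, y, z)₁ = (1.324, -0.353, -1.824).

(1.324, -0.353, -1.824)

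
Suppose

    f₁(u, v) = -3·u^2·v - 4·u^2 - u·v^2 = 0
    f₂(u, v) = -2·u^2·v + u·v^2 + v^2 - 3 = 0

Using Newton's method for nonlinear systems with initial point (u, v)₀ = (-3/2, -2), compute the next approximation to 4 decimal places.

At (-3/2, -2): F = (10.5000, 4.0000).
Jacobian J = [[-6·u·v - 8·u - v^2, -3·u^2 - 2·u·v], [-4·u·v + v^2, -2·u^2 + 2·u·v + 2·v]].
At the point, J = [[-10.0000, -12.7500], [-8.0000, -2.5000]] (det J = -77.0000).
Solving J·Δ = −F gives Δ = (0.3214, 0.5714).
Then the next iterate is (u, v)₁ = (-1.1786, -1.4286).

(-1.1786, -1.4286)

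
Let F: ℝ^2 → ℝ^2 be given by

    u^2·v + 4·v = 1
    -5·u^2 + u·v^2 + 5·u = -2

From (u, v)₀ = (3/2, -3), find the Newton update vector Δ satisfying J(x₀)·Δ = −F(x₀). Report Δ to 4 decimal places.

(-1.1956, 1.4384)

At (3/2, -3): F = (-19.7500, 11.7500).
Jacobian J = [[2·u·v, u^2 + 4], [-10·u + v^2 + 5, 2·u·v]].
At the point, J = [[-9.0000, 6.2500], [-1.0000, -9.0000]] (det J = 87.2500).
Solving J·Δ = −F gives Δ = (-1.1956, 1.4384).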